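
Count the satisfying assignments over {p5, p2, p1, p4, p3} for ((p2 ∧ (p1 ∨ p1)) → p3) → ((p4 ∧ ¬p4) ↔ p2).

Initial set: {(((p2 ∧ (p1 ∨ p1)) → p3) → ((p4 ∧ ¬p4) ↔ p2))}.
(((p2 ∧ (p1 ∨ p1)) → p3) → ((p4 ∧ ¬p4) ↔ p2)): β-rule — branch into ¬((p2 ∧ (p1 ∨ p1)) → p3)  //  ((p4 ∧ ¬p4) ↔ p2).
  branch 1 (add ¬((p2 ∧ (p1 ∨ p1)) → p3)):
    ¬((p2 ∧ (p1 ∨ p1)) → p3): α-rule — add (p2 ∧ (p1 ∨ p1)), ¬p3.
    (p2 ∧ (p1 ∨ p1)): α-rule — add p2, (p1 ∨ p1).
    (p1 ∨ p1): β-rule — branch into p1  //  p1.
      branch 1.1 (add p1):
        ○ open, literals {p1=1, p2=1, p3=0}.
      branch 1.2 (add p1):
        ○ open, literals {p1=1, p2=1, p3=0}.
  branch 2 (add ((p4 ∧ ¬p4) ↔ p2)):
    ((p4 ∧ ¬p4) ↔ p2): β-rule — branch into (p4 ∧ ¬p4), p2  //  ¬(p4 ∧ ¬p4), ¬p2.
      branch 2.1 (add (p4 ∧ ¬p4), p2):
        (p4 ∧ ¬p4): α-rule — add p4, ¬p4.
        × closes — contains both p4 and ¬p4.
      branch 2.2 (add ¬(p4 ∧ ¬p4), ¬p2):
        ¬(p4 ∧ ¬p4): β-rule — branch into ¬p4  //  ¬¬p4.
          branch 2.2.1 (add ¬p4):
            ○ open, literals {p2=0, p4=0}.
          branch 2.2.2 (add ¬¬p4):
            ○ open, literals {p2=0, p4=1}.
1 branch closed, 4 open.
Each open branch fixes some atoms; the unmentioned ones are free. Counting distinct full assignments: branch {p1=1, p2=1, p3=0} (p5, p4) contributes 4 new; branch {p1=1, p2=1, p3=0} (p5, p4) contributes 0 new; branch {p2=0, p4=0} (p5, p1, p3) contributes 8 new; branch {p2=0, p4=1} (p5, p1, p3) contributes 8 new. Total: 20.

20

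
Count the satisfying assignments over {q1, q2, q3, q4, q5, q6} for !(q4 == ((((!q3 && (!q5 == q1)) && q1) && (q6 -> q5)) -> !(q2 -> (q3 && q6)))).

32

Initial set: {T !(q4 == ((((!q3 && (!q5 == q1)) && q1) && (q6 -> q5)) -> !(q2 -> (q3 && q6))))}.
T !(q4 == ((((!q3 && (!q5 == q1)) && q1) && (q6 -> q5)) -> !(q2 -> (q3 && q6)))): β-rule — branch into T q4, F ((((!q3 && (!q5 == q1)) && q1) && (q6 -> q5)) -> !(q2 -> (q3 && q6)))  //  F q4, T ((((!q3 && (!q5 == q1)) && q1) && (q6 -> q5)) -> !(q2 -> (q3 && q6))).
  branch 1 (add T q4, F ((((!q3 && (!q5 == q1)) && q1) && (q6 -> q5)) -> !(q2 -> (q3 && q6)))):
    F ((((!q3 && (!q5 == q1)) && q1) && (q6 -> q5)) -> !(q2 -> (q3 && q6))): α-rule — add T (((!q3 && (!q5 == q1)) && q1) && (q6 -> q5)), F !(q2 -> (q3 && q6)).
    T (((!q3 && (!q5 == q1)) && q1) && (q6 -> q5)): α-rule — add T ((!q3 && (!q5 == q1)) && q1), T (q6 -> q5).
    T ((!q3 && (!q5 == q1)) && q1): α-rule — add T (!q3 && (!q5 == q1)), T q1.
    T (!q3 && (!q5 == q1)): α-rule — add T !q3, T (!q5 == q1).
    F !(q2 -> (q3 && q6)): β-rule — branch into F q2  //  T (q3 && q6).
      branch 1.1 (add F q2):
        T (q6 -> q5): β-rule — branch into F q6  //  T q5.
          branch 1.1.1 (add F q6):
            T (!q5 == q1): β-rule — branch into T !q5, T q1  //  F !q5, F q1.
              branch 1.1.1.1 (add T !q5, T q1):
                ○ open, literals {q1=true, q2=false, q3=false, q4=true, q5=false, q6=false}.
              branch 1.1.1.2 (add F !q5, F q1):
                × closes — contains both q1 and !q1.
          branch 1.1.2 (add T q5):
            T (!q5 == q1): β-rule — branch into T !q5, T q1  //  F !q5, F q1.
              branch 1.1.2.1 (add T !q5, T q1):
                × closes — contains both q5 and !q5.
              branch 1.1.2.2 (add F !q5, F q1):
                × closes — contains both q1 and !q1.
      branch 1.2 (add T (q3 && q6)):
        T (q3 && q6): α-rule — add T q3, T q6.
        × closes — contains both q3 and !q3.
  branch 2 (add F q4, T ((((!q3 && (!q5 == q1)) && q1) && (q6 -> q5)) -> !(q2 -> (q3 && q6)))):
    T ((((!q3 && (!q5 == q1)) && q1) && (q6 -> q5)) -> !(q2 -> (q3 && q6))): β-rule — branch into F (((!q3 && (!q5 == q1)) && q1) && (q6 -> q5))  //  T !(q2 -> (q3 && q6)).
      branch 2.1 (add F (((!q3 && (!q5 == q1)) && q1) && (q6 -> q5))):
        F (((!q3 && (!q5 == q1)) && q1) && (q6 -> q5)): β-rule — branch into F ((!q3 && (!q5 == q1)) && q1)  //  F (q6 -> q5).
          branch 2.1.1 (add F ((!q3 && (!q5 == q1)) && q1)):
            F ((!q3 && (!q5 == q1)) && q1): β-rule — branch into F (!q3 && (!q5 == q1))  //  F q1.
              branch 2.1.1.1 (add F (!q3 && (!q5 == q1))):
                F (!q3 && (!q5 == q1)): β-rule — branch into F !q3  //  F (!q5 == q1).
                  branch 2.1.1.1.1 (add F !q3):
                    ○ open, literals {q3=true, q4=false}.
                  branch 2.1.1.1.2 (add F (!q5 == q1)):
                    F (!q5 == q1): β-rule — branch into T !q5, F q1  //  F !q5, T q1.
                      branch 2.1.1.1.2.1 (add T !q5, F q1):
                        ○ open, literals {q1=false, q4=false, q5=false}.
                      branch 2.1.1.1.2.2 (add F !q5, T q1):
                        ○ open, literals {q1=true, q4=false, q5=true}.
              branch 2.1.1.2 (add F q1):
                ○ open, literals {q1=false, q4=false}.
          branch 2.1.2 (add F (q6 -> q5)):
            F (q6 -> q5): α-rule — add T q6, F q5.
            ○ open, literals {q4=false, q5=false, q6=true}.
      branch 2.2 (add T !(q2 -> (q3 && q6))):
        T !(q2 -> (q3 && q6)): α-rule — add T q2, F (q3 && q6).
        F (q3 && q6): β-rule — branch into F q3  //  F q6.
          branch 2.2.1 (add F q3):
            ○ open, literals {q2=true, q3=false, q4=false}.
          branch 2.2.2 (add F q6):
            ○ open, literals {q2=true, q4=false, q6=false}.
4 branches closed, 8 open.
Each open branch fixes some atoms; the unmentioned ones are free. Counting distinct full assignments: branch {q1=true, q2=false, q3=false, q4=true, q5=false, q6=false} (none free) contributes 1 new; branch {q3=true, q4=false} (q1, q2, q5, q6) contributes 16 new; branch {q1=false, q4=false, q5=false} (q2, q3, q6) contributes 4 new; branch {q1=true, q4=false, q5=true} (q2, q3, q6) contributes 4 new; branch {q1=false, q4=false} (q2, q3, q5, q6) contributes 4 new; branch {q4=false, q5=false, q6=true} (q1, q2, q3) contributes 2 new; branch {q2=true, q3=false, q4=false} (q1, q5, q6) contributes 1 new; branch {q2=true, q4=false, q6=false} (q1, q3, q5) contributes 0 new. Total: 32.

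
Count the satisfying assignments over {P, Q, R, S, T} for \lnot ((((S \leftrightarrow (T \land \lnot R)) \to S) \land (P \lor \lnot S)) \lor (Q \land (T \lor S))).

14

Initial set: {\lnot ((((S \leftrightarrow (T \land \lnot R)) \to S) \land (P \lor \lnot S)) \lor (Q \land (T \lor S)))}.
\lnot ((((S \leftrightarrow (T \land \lnot R)) \to S) \land (P \lor \lnot S)) \lor (Q \land (T \lor S))): α-rule — add \lnot (((S \leftrightarrow (T \land \lnot R)) \to S) \land (P \lor \lnot S)), \lnot (Q \land (T \lor S)).
\lnot (((S \leftrightarrow (T \land \lnot R)) \to S) \land (P \lor \lnot S)): β-rule — branch into \lnot ((S \leftrightarrow (T \land \lnot R)) \to S)  //  \lnot (P \lor \lnot S).
  branch 1 (add \lnot ((S \leftrightarrow (T \land \lnot R)) \to S)):
    \lnot ((S \leftrightarrow (T \land \lnot R)) \to S): α-rule — add (S \leftrightarrow (T \land \lnot R)), \lnot S.
    \lnot (Q \land (T \lor S)): β-rule — branch into \lnot Q  //  \lnot (T \lor S).
      branch 1.1 (add \lnot Q):
        (S \leftrightarrow (T \land \lnot R)): β-rule — branch into S, (T \land \lnot R)  //  \lnot S, \lnot (T \land \lnot R).
          branch 1.1.1 (add S, (T \land \lnot R)):
            × closes — contains both S and \lnot S.
          branch 1.1.2 (add \lnot S, \lnot (T \land \lnot R)):
            \lnot (T \land \lnot R): β-rule — branch into \lnot T  //  \lnot \lnot R.
              branch 1.1.2.1 (add \lnot T):
                ○ open, literals {Q=F, S=F, T=F}.
              branch 1.1.2.2 (add \lnot \lnot R):
                ○ open, literals {Q=F, R=T, S=F}.
      branch 1.2 (add \lnot (T \lor S)):
        \lnot (T \lor S): α-rule — add \lnot T, \lnot S.
        (S \leftrightarrow (T \land \lnot R)): β-rule — branch into S, (T \land \lnot R)  //  \lnot S, \lnot (T \land \lnot R).
          branch 1.2.1 (add S, (T \land \lnot R)):
            × closes — contains both S and \lnot S.
          branch 1.2.2 (add \lnot S, \lnot (T \land \lnot R)):
            \lnot (T \land \lnot R): β-rule — branch into \lnot T  //  \lnot \lnot R.
              branch 1.2.2.1 (add \lnot T):
                ○ open, literals {S=F, T=F}.
              branch 1.2.2.2 (add \lnot \lnot R):
                ○ open, literals {R=T, S=F, T=F}.
  branch 2 (add \lnot (P \lor \lnot S)):
    \lnot (P \lor \lnot S): α-rule — add \lnot P, \lnot \lnot S.
    \lnot (Q \land (T \lor S)): β-rule — branch into \lnot Q  //  \lnot (T \lor S).
      branch 2.1 (add \lnot Q):
        ○ open, literals {P=F, Q=F, S=T}.
      branch 2.2 (add \lnot (T \lor S)):
        \lnot (T \lor S): α-rule — add \lnot T, \lnot S.
        × closes — contains both S and \lnot S.
3 branches closed, 5 open.
Each open branch fixes some atoms; the unmentioned ones are free. Counting distinct full assignments: branch {Q=F, S=F, T=F} (P, R) contributes 4 new; branch {Q=F, R=T, S=F} (P, T) contributes 2 new; branch {S=F, T=F} (P, Q, R) contributes 4 new; branch {R=T, S=F, T=F} (P, Q) contributes 0 new; branch {P=F, Q=F, S=T} (R, T) contributes 4 new. Total: 14.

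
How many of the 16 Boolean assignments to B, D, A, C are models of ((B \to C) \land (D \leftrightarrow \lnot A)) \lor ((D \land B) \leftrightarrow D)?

14

Initial set: {(((B \to C) \land (D \leftrightarrow \lnot A)) \lor ((D \land B) \leftrightarrow D))}.
(((B \to C) \land (D \leftrightarrow \lnot A)) \lor ((D \land B) \leftrightarrow D)): β-rule — branch into ((B \to C) \land (D \leftrightarrow \lnot A))  //  ((D \land B) \leftrightarrow D).
  branch 1 (add ((B \to C) \land (D \leftrightarrow \lnot A))):
    ((B \to C) \land (D \leftrightarrow \lnot A)): α-rule — add (B \to C), (D \leftrightarrow \lnot A).
    (B \to C): β-rule — branch into \lnot B  //  C.
      branch 1.1 (add \lnot B):
        (D \leftrightarrow \lnot A): β-rule — branch into D, \lnot A  //  \lnot D, \lnot \lnot A.
          branch 1.1.1 (add D, \lnot A):
            ○ open, literals {A=false, B=false, D=true}.
          branch 1.1.2 (add \lnot D, \lnot \lnot A):
            ○ open, literals {A=true, B=false, D=false}.
      branch 1.2 (add C):
        (D \leftrightarrow \lnot A): β-rule — branch into D, \lnot A  //  \lnot D, \lnot \lnot A.
          branch 1.2.1 (add D, \lnot A):
            ○ open, literals {A=false, C=true, D=true}.
          branch 1.2.2 (add \lnot D, \lnot \lnot A):
            ○ open, literals {A=true, C=true, D=false}.
  branch 2 (add ((D \land B) \leftrightarrow D)):
    ((D \land B) \leftrightarrow D): β-rule — branch into (D \land B), D  //  \lnot (D \land B), \lnot D.
      branch 2.1 (add (D \land B), D):
        (D \land B): α-rule — add D, B.
        ○ open, literals {B=true, D=true}.
      branch 2.2 (add \lnot (D \land B), \lnot D):
        \lnot (D \land B): β-rule — branch into \lnot D  //  \lnot B.
          branch 2.2.1 (add \lnot D):
            ○ open, literals {D=false}.
          branch 2.2.2 (add \lnot B):
            ○ open, literals {B=false, D=false}.
0 branches closed, 7 open.
Each open branch fixes some atoms; the unmentioned ones are free. Counting distinct full assignments: branch {A=false, B=false, D=true} (C) contributes 2 new; branch {A=true, B=false, D=false} (C) contributes 2 new; branch {A=false, C=true, D=true} (B) contributes 1 new; branch {A=true, C=true, D=false} (B) contributes 1 new; branch {B=true, D=true} (A, C) contributes 3 new; branch {D=false} (B, A, C) contributes 5 new; branch {B=false, D=false} (A, C) contributes 0 new. Total: 14.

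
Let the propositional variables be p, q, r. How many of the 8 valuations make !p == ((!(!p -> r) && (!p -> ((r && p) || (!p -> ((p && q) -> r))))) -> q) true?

Initial set: {(!p == ((!(!p -> r) && (!p -> ((r && p) || (!p -> ((p && q) -> r))))) -> q))}.
(!p == ((!(!p -> r) && (!p -> ((r && p) || (!p -> ((p && q) -> r))))) -> q)): β-rule — branch into !p, ((!(!p -> r) && (!p -> ((r && p) || (!p -> ((p && q) -> r))))) -> q)  //  !!p, !((!(!p -> r) && (!p -> ((r && p) || (!p -> ((p && q) -> r))))) -> q).
  branch 1 (add !p, ((!(!p -> r) && (!p -> ((r && p) || (!p -> ((p && q) -> r))))) -> q)):
    ((!(!p -> r) && (!p -> ((r && p) || (!p -> ((p && q) -> r))))) -> q): β-rule — branch into !(!(!p -> r) && (!p -> ((r && p) || (!p -> ((p && q) -> r)))))  //  q.
      branch 1.1 (add !(!(!p -> r) && (!p -> ((r && p) || (!p -> ((p && q) -> r)))))):
        !(!(!p -> r) && (!p -> ((r && p) || (!p -> ((p && q) -> r))))): β-rule — branch into !!(!p -> r)  //  !(!p -> ((r && p) || (!p -> ((p && q) -> r)))).
          branch 1.1.1 (add !!(!p -> r)):
            !!(!p -> r): β-rule — branch into !!p  //  r.
              branch 1.1.1.1 (add !!p):
                × closes — contains both p and !p.
              branch 1.1.1.2 (add r):
                ○ open, literals {p=F, r=T}.
          branch 1.1.2 (add !(!p -> ((r && p) || (!p -> ((p && q) -> r))))):
            !(!p -> ((r && p) || (!p -> ((p && q) -> r)))): α-rule — add !p, !((r && p) || (!p -> ((p && q) -> r))).
            !((r && p) || (!p -> ((p && q) -> r))): α-rule — add !(r && p), !(!p -> ((p && q) -> r)).
            !(!p -> ((p && q) -> r)): α-rule — add !p, !((p && q) -> r).
            !((p && q) -> r): α-rule — add (p && q), !r.
            (p && q): α-rule — add p, q.
            × closes — contains both p and !p.
      branch 1.2 (add q):
        ○ open, literals {p=F, q=T}.
  branch 2 (add !!p, !((!(!p -> r) && (!p -> ((r && p) || (!p -> ((p && q) -> r))))) -> q)):
    !((!(!p -> r) && (!p -> ((r && p) || (!p -> ((p && q) -> r))))) -> q): α-rule — add (!(!p -> r) && (!p -> ((r && p) || (!p -> ((p && q) -> r))))), !q.
    (!(!p -> r) && (!p -> ((r && p) || (!p -> ((p && q) -> r))))): α-rule — add !(!p -> r), (!p -> ((r && p) || (!p -> ((p && q) -> r)))).
    !(!p -> r): α-rule — add !p, !r.
    × closes — contains both p and !p.
3 branches closed, 2 open.
Each open branch fixes some atoms; the unmentioned ones are free. Counting distinct full assignments: branch {p=F, r=T} (q) contributes 2 new; branch {p=F, q=T} (r) contributes 1 new. Total: 3.

3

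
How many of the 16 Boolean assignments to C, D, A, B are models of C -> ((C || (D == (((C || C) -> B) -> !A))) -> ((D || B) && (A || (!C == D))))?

12

Initial set: {(C -> ((C || (D == (((C || C) -> B) -> !A))) -> ((D || B) && (A || (!C == D)))))}.
(C -> ((C || (D == (((C || C) -> B) -> !A))) -> ((D || B) && (A || (!C == D))))): β-rule — branch into !C  //  ((C || (D == (((C || C) -> B) -> !A))) -> ((D || B) && (A || (!C == D)))).
  branch 1 (add !C):
    ○ open, literals {C=F}.
  branch 2 (add ((C || (D == (((C || C) -> B) -> !A))) -> ((D || B) && (A || (!C == D))))):
    ((C || (D == (((C || C) -> B) -> !A))) -> ((D || B) && (A || (!C == D)))): β-rule — branch into !(C || (D == (((C || C) -> B) -> !A)))  //  ((D || B) && (A || (!C == D))).
      branch 2.1 (add !(C || (D == (((C || C) -> B) -> !A)))):
        !(C || (D == (((C || C) -> B) -> !A))): α-rule — add !C, !(D == (((C || C) -> B) -> !A)).
        !(D == (((C || C) -> B) -> !A)): β-rule — branch into D, !(((C || C) -> B) -> !A)  //  !D, (((C || C) -> B) -> !A).
          branch 2.1.1 (add D, !(((C || C) -> B) -> !A)):
            !(((C || C) -> B) -> !A): α-rule — add ((C || C) -> B), !!A.
            ((C || C) -> B): β-rule — branch into !(C || C)  //  B.
              branch 2.1.1.1 (add !(C || C)):
                !(C || C): α-rule — add !C, !C.
                ○ open, literals {A=T, C=F, D=T}.
              branch 2.1.1.2 (add B):
                ○ open, literals {A=T, B=T, C=F, D=T}.
          branch 2.1.2 (add !D, (((C || C) -> B) -> !A)):
            (((C || C) -> B) -> !A): β-rule — branch into !((C || C) -> B)  //  !A.
              branch 2.1.2.1 (add !((C || C) -> B)):
                !((C || C) -> B): α-rule — add (C || C), !B.
                (C || C): β-rule — branch into C  //  C.
                  branch 2.1.2.1.1 (add C):
                    × closes — contains both C and !C.
                  branch 2.1.2.1.2 (add C):
                    × closes — contains both C and !C.
              branch 2.1.2.2 (add !A):
                ○ open, literals {A=F, C=F, D=F}.
      branch 2.2 (add ((D || B) && (A || (!C == D)))):
        ((D || B) && (A || (!C == D))): α-rule — add (D || B), (A || (!C == D)).
        (D || B): β-rule — branch into D  //  B.
          branch 2.2.1 (add D):
            (A || (!C == D)): β-rule — branch into A  //  (!C == D).
              branch 2.2.1.1 (add A):
                ○ open, literals {A=T, D=T}.
              branch 2.2.1.2 (add (!C == D)):
                (!C == D): β-rule — branch into !C, D  //  !!C, !D.
                  branch 2.2.1.2.1 (add !C, D):
                    ○ open, literals {C=F, D=T}.
                  branch 2.2.1.2.2 (add !!C, !D):
                    × closes — contains both D and !D.
          branch 2.2.2 (add B):
            (A || (!C == D)): β-rule — branch into A  //  (!C == D).
              branch 2.2.2.1 (add A):
                ○ open, literals {A=T, B=T}.
              branch 2.2.2.2 (add (!C == D)):
                (!C == D): β-rule — branch into !C, D  //  !!C, !D.
                  branch 2.2.2.2.1 (add !C, D):
                    ○ open, literals {B=T, C=F, D=T}.
                  branch 2.2.2.2.2 (add !!C, !D):
                    ○ open, literals {B=T, C=T, D=F}.
3 branches closed, 9 open.
Each open branch fixes some atoms; the unmentioned ones are free. Counting distinct full assignments: branch {C=F} (D, A, B) contributes 8 new; branch {A=T, C=F, D=T} (B) contributes 0 new; branch {A=T, B=T, C=F, D=T} (none free) contributes 0 new; branch {A=F, C=F, D=F} (B) contributes 0 new; branch {A=T, D=T} (C, B) contributes 2 new; branch {C=F, D=T} (A, B) contributes 0 new; branch {A=T, B=T} (C, D) contributes 1 new; branch {B=T, C=F, D=T} (A) contributes 0 new; branch {B=T, C=T, D=F} (A) contributes 1 new. Total: 12.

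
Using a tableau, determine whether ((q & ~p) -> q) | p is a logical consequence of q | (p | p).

Initial set: {(q | (p | p)); ~(((q & ~p) -> q) | p)}.
~(((q & ~p) -> q) | p): α-rule — add ~((q & ~p) -> q), ~p.
~((q & ~p) -> q): α-rule — add (q & ~p), ~q.
(q & ~p): α-rule — add q, ~p.
× closes — contains both q and ~q.
All 1 branch closes.
Every branch closed, so the premises entail the conclusion.

Yes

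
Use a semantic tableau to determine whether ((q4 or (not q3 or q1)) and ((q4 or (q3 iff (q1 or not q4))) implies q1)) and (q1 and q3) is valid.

Assume the negation and expand:
Initial set: {F (((q4 or (not q3 or q1)) and ((q4 or (q3 iff (q1 or not q4))) implies q1)) and (q1 and q3))}.
F (((q4 or (not q3 or q1)) and ((q4 or (q3 iff (q1 or not q4))) implies q1)) and (q1 and q3)): β-rule — branch into F ((q4 or (not q3 or q1)) and ((q4 or (q3 iff (q1 or not q4))) implies q1))  //  F (q1 and q3).
  branch 1 (add F ((q4 or (not q3 or q1)) and ((q4 or (q3 iff (q1 or not q4))) implies q1))):
    F ((q4 or (not q3 or q1)) and ((q4 or (q3 iff (q1 or not q4))) implies q1)): β-rule — branch into F (q4 or (not q3 or q1))  //  F ((q4 or (q3 iff (q1 or not q4))) implies q1).
      branch 1.1 (add F (q4 or (not q3 or q1))):
        F (q4 or (not q3 or q1)): α-rule — add F q4, F (not q3 or q1).
        F (not q3 or q1): α-rule — add F not q3, F q1.
        ○ open, literals {q1=false, q3=true, q4=false}.
      branch 1.2 (add F ((q4 or (q3 iff (q1 or not q4))) implies q1)):
        F ((q4 or (q3 iff (q1 or not q4))) implies q1): α-rule — add T (q4 or (q3 iff (q1 or not q4))), F q1.
        T (q4 or (q3 iff (q1 or not q4))): β-rule — branch into T q4  //  T (q3 iff (q1 or not q4)).
          branch 1.2.1 (add T q4):
            ○ open, literals {q1=false, q4=true}.
          branch 1.2.2 (add T (q3 iff (q1 or not q4))):
            T (q3 iff (q1 or not q4)): β-rule — branch into T q3, T (q1 or not q4)  //  F q3, F (q1 or not q4).
              branch 1.2.2.1 (add T q3, T (q1 or not q4)):
                T (q1 or not q4): β-rule — branch into T q1  //  T not q4.
                  branch 1.2.2.1.1 (add T q1):
                    × closes — contains both q1 and not q1.
                  branch 1.2.2.1.2 (add T not q4):
                    ○ open, literals {q1=false, q3=true, q4=false}.
              branch 1.2.2.2 (add F q3, F (q1 or not q4)):
                F (q1 or not q4): α-rule — add F q1, F not q4.
                ○ open, literals {q1=false, q3=false, q4=true}.
  branch 2 (add F (q1 and q3)):
    F (q1 and q3): β-rule — branch into F q1  //  F q3.
      branch 2.1 (add F q1):
        ○ open, literals {q1=false}.
      branch 2.2 (add F q3):
        ○ open, literals {q3=false}.
1 branch closed, 6 open.
An open branch gives a countermodel: q1=false, q3=true, q4=false (unmentioned atoms arbitrary); under it the original formula is false.

Not valid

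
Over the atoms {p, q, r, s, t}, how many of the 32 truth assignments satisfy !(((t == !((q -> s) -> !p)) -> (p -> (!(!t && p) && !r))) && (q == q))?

Initial set: {!(((t == !((q -> s) -> !p)) -> (p -> (!(!t && p) && !r))) && (q == q))}.
!(((t == !((q -> s) -> !p)) -> (p -> (!(!t && p) && !r))) && (q == q)): β-rule — branch into !((t == !((q -> s) -> !p)) -> (p -> (!(!t && p) && !r)))  //  !(q == q).
  branch 1 (add !((t == !((q -> s) -> !p)) -> (p -> (!(!t && p) && !r)))):
    !((t == !((q -> s) -> !p)) -> (p -> (!(!t && p) && !r))): α-rule — add (t == !((q -> s) -> !p)), !(p -> (!(!t && p) && !r)).
    !(p -> (!(!t && p) && !r)): α-rule — add p, !(!(!t && p) && !r).
    (t == !((q -> s) -> !p)): β-rule — branch into t, !((q -> s) -> !p)  //  !t, !!((q -> s) -> !p).
      branch 1.1 (add t, !((q -> s) -> !p)):
        !((q -> s) -> !p): α-rule — add (q -> s), !!p.
        !(!(!t && p) && !r): β-rule — branch into !!(!t && p)  //  !!r.
          branch 1.1.1 (add !!(!t && p)):
            !!(!t && p): α-rule — add !t, p.
            × closes — contains both t and !t.
          branch 1.1.2 (add !!r):
            (q -> s): β-rule — branch into !q  //  s.
              branch 1.1.2.1 (add !q):
                ○ open, literals {p=T, q=F, r=T, t=T}.
              branch 1.1.2.2 (add s):
                ○ open, literals {p=T, r=T, s=T, t=T}.
      branch 1.2 (add !t, !!((q -> s) -> !p)):
        !(!(!t && p) && !r): β-rule — branch into !!(!t && p)  //  !!r.
          branch 1.2.1 (add !!(!t && p)):
            !!(!t && p): α-rule — add !t, p.
            !!((q -> s) -> !p): β-rule — branch into !(q -> s)  //  !p.
              branch 1.2.1.1 (add !(q -> s)):
                !(q -> s): α-rule — add q, !s.
                ○ open, literals {p=T, q=T, s=F, t=F}.
              branch 1.2.1.2 (add !p):
                × closes — contains both p and !p.
          branch 1.2.2 (add !!r):
            !!((q -> s) -> !p): β-rule — branch into !(q -> s)  //  !p.
              branch 1.2.2.1 (add !(q -> s)):
                !(q -> s): α-rule — add q, !s.
                ○ open, literals {p=T, q=T, r=T, s=F, t=F}.
              branch 1.2.2.2 (add !p):
                × closes — contains both p and !p.
  branch 2 (add !(q == q)):
    !(q == q): β-rule — branch into q, !q  //  !q, q.
      branch 2.1 (add q, !q):
        × closes — contains both q and !q.
      branch 2.2 (add !q, q):
        × closes — contains both q and !q.
5 branches closed, 4 open.
Each open branch fixes some atoms; the unmentioned ones are free. Counting distinct full assignments: branch {p=T, q=F, r=T, t=T} (s) contributes 2 new; branch {p=T, r=T, s=T, t=T} (q) contributes 1 new; branch {p=T, q=T, s=F, t=F} (r) contributes 2 new; branch {p=T, q=T, r=T, s=F, t=F} (none free) contributes 0 new. Total: 5.

5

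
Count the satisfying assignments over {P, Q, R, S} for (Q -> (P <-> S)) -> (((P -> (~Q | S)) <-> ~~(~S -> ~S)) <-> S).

Initial set: {T ((Q -> (P <-> S)) -> (((P -> (~Q | S)) <-> ~~(~S -> ~S)) <-> S))}.
T ((Q -> (P <-> S)) -> (((P -> (~Q | S)) <-> ~~(~S -> ~S)) <-> S)): β-rule — branch into F (Q -> (P <-> S))  //  T (((P -> (~Q | S)) <-> ~~(~S -> ~S)) <-> S).
  branch 1 (add F (Q -> (P <-> S))):
    F (Q -> (P <-> S)): α-rule — add T Q, F (P <-> S).
    F (P <-> S): β-rule — branch into T P, F S  //  F P, T S.
      branch 1.1 (add T P, F S):
        ○ open, literals {P=T, Q=T, S=F}.
      branch 1.2 (add F P, T S):
        ○ open, literals {P=F, Q=T, S=T}.
  branch 2 (add T (((P -> (~Q | S)) <-> ~~(~S -> ~S)) <-> S)):
    T (((P -> (~Q | S)) <-> ~~(~S -> ~S)) <-> S): β-rule — branch into T ((P -> (~Q | S)) <-> ~~(~S -> ~S)), T S  //  F ((P -> (~Q | S)) <-> ~~(~S -> ~S)), F S.
      branch 2.1 (add T ((P -> (~Q | S)) <-> ~~(~S -> ~S)), T S):
        T ((P -> (~Q | S)) <-> ~~(~S -> ~S)): β-rule — branch into T (P -> (~Q | S)), T ~~(~S -> ~S)  //  F (P -> (~Q | S)), F ~~(~S -> ~S).
          branch 2.1.1 (add T (P -> (~Q | S)), T ~~(~S -> ~S)):
            T ~~(~S -> ~S): drop double negation, giving T (~S -> ~S).
            T (P -> (~Q | S)): β-rule — branch into F P  //  T (~Q | S).
              branch 2.1.1.1 (add F P):
                T (~S -> ~S): β-rule — branch into F ~S  //  T ~S.
                  branch 2.1.1.1.1 (add F ~S):
                    ○ open, literals {P=F, S=T}.
                  branch 2.1.1.1.2 (add T ~S):
                    × closes — contains both S and ~S.
              branch 2.1.1.2 (add T (~Q | S)):
                T (~S -> ~S): β-rule — branch into F ~S  //  T ~S.
                  branch 2.1.1.2.1 (add F ~S):
                    T (~Q | S): β-rule — branch into T ~Q  //  T S.
                      branch 2.1.1.2.1.1 (add T ~Q):
                        ○ open, literals {Q=F, S=T}.
                      branch 2.1.1.2.1.2 (add T S):
                        ○ open, literals {S=T}.
                  branch 2.1.1.2.2 (add T ~S):
                    × closes — contains both S and ~S.
          branch 2.1.2 (add F (P -> (~Q | S)), F ~~(~S -> ~S)):
            F (P -> (~Q | S)): α-rule — add T P, F (~Q | S).
            F ~~(~S -> ~S): drop double negation, giving F (~S -> ~S).
            F (~Q | S): α-rule — add F ~Q, F S.
            × closes — contains both S and ~S.
      branch 2.2 (add F ((P -> (~Q | S)) <-> ~~(~S -> ~S)), F S):
        F ((P -> (~Q | S)) <-> ~~(~S -> ~S)): β-rule — branch into T (P -> (~Q | S)), F ~~(~S -> ~S)  //  F (P -> (~Q | S)), T ~~(~S -> ~S).
          branch 2.2.1 (add T (P -> (~Q | S)), F ~~(~S -> ~S)):
            F ~~(~S -> ~S): drop double negation, giving F (~S -> ~S).
            F (~S -> ~S): α-rule — add T ~S, F ~S.
            × closes — contains both S and ~S.
          branch 2.2.2 (add F (P -> (~Q | S)), T ~~(~S -> ~S)):
            F (P -> (~Q | S)): α-rule — add T P, F (~Q | S).
            T ~~(~S -> ~S): drop double negation, giving T (~S -> ~S).
            F (~Q | S): α-rule — add F ~Q, F S.
            T (~S -> ~S): β-rule — branch into F ~S  //  T ~S.
              branch 2.2.2.1 (add F ~S):
                × closes — contains both S and ~S.
              branch 2.2.2.2 (add T ~S):
                ○ open, literals {P=T, Q=T, S=F}.
5 branches closed, 6 open.
Each open branch fixes some atoms; the unmentioned ones are free. Counting distinct full assignments: branch {P=T, Q=T, S=F} (R) contributes 2 new; branch {P=F, Q=T, S=T} (R) contributes 2 new; branch {P=F, S=T} (Q, R) contributes 2 new; branch {Q=F, S=T} (P, R) contributes 2 new; branch {S=T} (P, Q, R) contributes 2 new; branch {P=T, Q=T, S=F} (R) contributes 0 new. Total: 10.

10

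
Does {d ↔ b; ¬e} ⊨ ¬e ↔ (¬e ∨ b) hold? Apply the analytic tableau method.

Initial set: {T (d ↔ b); T ¬e; F (¬e ↔ (¬e ∨ b))}.
T (d ↔ b): β-rule — branch into T d, T b  //  F d, F b.
  branch 1 (add T d, T b):
    F (¬e ↔ (¬e ∨ b)): β-rule — branch into T ¬e, F (¬e ∨ b)  //  F ¬e, T (¬e ∨ b).
      branch 1.1 (add T ¬e, F (¬e ∨ b)):
        F (¬e ∨ b): α-rule — add F ¬e, F b.
        × closes — contains both e and ¬e.
      branch 1.2 (add F ¬e, T (¬e ∨ b)):
        × closes — contains both e and ¬e.
  branch 2 (add F d, F b):
    F (¬e ↔ (¬e ∨ b)): β-rule — branch into T ¬e, F (¬e ∨ b)  //  F ¬e, T (¬e ∨ b).
      branch 2.1 (add T ¬e, F (¬e ∨ b)):
        F (¬e ∨ b): α-rule — add F ¬e, F b.
        × closes — contains both e and ¬e.
      branch 2.2 (add F ¬e, T (¬e ∨ b)):
        × closes — contains both e and ¬e.
All 4 branches close.
Every branch closed, so the premises entail the conclusion.

Yes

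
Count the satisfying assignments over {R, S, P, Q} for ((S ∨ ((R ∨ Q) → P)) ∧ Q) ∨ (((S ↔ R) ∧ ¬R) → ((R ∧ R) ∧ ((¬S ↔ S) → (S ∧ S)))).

13

Initial set: {(((S ∨ ((R ∨ Q) → P)) ∧ Q) ∨ (((S ↔ R) ∧ ¬R) → ((R ∧ R) ∧ ((¬S ↔ S) → (S ∧ S)))))}.
(((S ∨ ((R ∨ Q) → P)) ∧ Q) ∨ (((S ↔ R) ∧ ¬R) → ((R ∧ R) ∧ ((¬S ↔ S) → (S ∧ S))))): β-rule — branch into ((S ∨ ((R ∨ Q) → P)) ∧ Q)  //  (((S ↔ R) ∧ ¬R) → ((R ∧ R) ∧ ((¬S ↔ S) → (S ∧ S)))).
  branch 1 (add ((S ∨ ((R ∨ Q) → P)) ∧ Q)):
    ((S ∨ ((R ∨ Q) → P)) ∧ Q): α-rule — add (S ∨ ((R ∨ Q) → P)), Q.
    (S ∨ ((R ∨ Q) → P)): β-rule — branch into S  //  ((R ∨ Q) → P).
      branch 1.1 (add S):
        ○ open, literals {Q=1, S=1}.
      branch 1.2 (add ((R ∨ Q) → P)):
        ((R ∨ Q) → P): β-rule — branch into ¬(R ∨ Q)  //  P.
          branch 1.2.1 (add ¬(R ∨ Q)):
            ¬(R ∨ Q): α-rule — add ¬R, ¬Q.
            × closes — contains both Q and ¬Q.
          branch 1.2.2 (add P):
            ○ open, literals {P=1, Q=1}.
  branch 2 (add (((S ↔ R) ∧ ¬R) → ((R ∧ R) ∧ ((¬S ↔ S) → (S ∧ S))))):
    (((S ↔ R) ∧ ¬R) → ((R ∧ R) ∧ ((¬S ↔ S) → (S ∧ S)))): β-rule — branch into ¬((S ↔ R) ∧ ¬R)  //  ((R ∧ R) ∧ ((¬S ↔ S) → (S ∧ S))).
      branch 2.1 (add ¬((S ↔ R) ∧ ¬R)):
        ¬((S ↔ R) ∧ ¬R): β-rule — branch into ¬(S ↔ R)  //  ¬¬R.
          branch 2.1.1 (add ¬(S ↔ R)):
            ¬(S ↔ R): β-rule — branch into S, ¬R  //  ¬S, R.
              branch 2.1.1.1 (add S, ¬R):
                ○ open, literals {R=0, S=1}.
              branch 2.1.1.2 (add ¬S, R):
                ○ open, literals {R=1, S=0}.
          branch 2.1.2 (add ¬¬R):
            ○ open, literals {R=1}.
      branch 2.2 (add ((R ∧ R) ∧ ((¬S ↔ S) → (S ∧ S)))):
        ((R ∧ R) ∧ ((¬S ↔ S) → (S ∧ S))): α-rule — add (R ∧ R), ((¬S ↔ S) → (S ∧ S)).
        (R ∧ R): α-rule — add R, R.
        ((¬S ↔ S) → (S ∧ S)): β-rule — branch into ¬(¬S ↔ S)  //  (S ∧ S).
          branch 2.2.1 (add ¬(¬S ↔ S)):
            ¬(¬S ↔ S): β-rule — branch into ¬S, ¬S  //  ¬¬S, S.
              branch 2.2.1.1 (add ¬S, ¬S):
                ○ open, literals {R=1, S=0}.
              branch 2.2.1.2 (add ¬¬S, S):
                ○ open, literals {R=1, S=1}.
          branch 2.2.2 (add (S ∧ S)):
            (S ∧ S): α-rule — add S, S.
            ○ open, literals {R=1, S=1}.
1 branch closed, 8 open.
Each open branch fixes some atoms; the unmentioned ones are free. Counting distinct full assignments: branch {Q=1, S=1} (R, P) contributes 4 new; branch {P=1, Q=1} (R, S) contributes 2 new; branch {R=0, S=1} (P, Q) contributes 2 new; branch {R=1, S=0} (P, Q) contributes 3 new; branch {R=1} (S, P, Q) contributes 2 new; branch {R=1, S=0} (P, Q) contributes 0 new; branch {R=1, S=1} (P, Q) contributes 0 new; branch {R=1, S=1} (P, Q) contributes 0 new. Total: 13.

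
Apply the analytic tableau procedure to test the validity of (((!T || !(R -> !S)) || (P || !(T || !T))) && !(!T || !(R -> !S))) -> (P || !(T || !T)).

Assume the negation and expand:
Initial set: {F ((((!T || !(R -> !S)) || (P || !(T || !T))) && !(!T || !(R -> !S))) -> (P || !(T || !T)))}.
F ((((!T || !(R -> !S)) || (P || !(T || !T))) && !(!T || !(R -> !S))) -> (P || !(T || !T))): α-rule — add T (((!T || !(R -> !S)) || (P || !(T || !T))) && !(!T || !(R -> !S))), F (P || !(T || !T)).
T (((!T || !(R -> !S)) || (P || !(T || !T))) && !(!T || !(R -> !S))): α-rule — add T ((!T || !(R -> !S)) || (P || !(T || !T))), T !(!T || !(R -> !S)).
F (P || !(T || !T)): α-rule — add F P, F !(T || !T).
T !(!T || !(R -> !S)): α-rule — add F !T, F !(R -> !S).
T ((!T || !(R -> !S)) || (P || !(T || !T))): β-rule — branch into T (!T || !(R -> !S))  //  T (P || !(T || !T)).
  branch 1 (add T (!T || !(R -> !S))):
    F !(T || !T): β-rule — branch into T T  //  T !T.
      branch 1.1 (add T T):
        F !(R -> !S): β-rule — branch into F R  //  T !S.
          branch 1.1.1 (add F R):
            T (!T || !(R -> !S)): β-rule — branch into T !T  //  T !(R -> !S).
              branch 1.1.1.1 (add T !T):
                × closes — contains both T and !T.
              branch 1.1.1.2 (add T !(R -> !S)):
                T !(R -> !S): α-rule — add T R, F !S.
                × closes — contains both R and !R.
          branch 1.1.2 (add T !S):
            T (!T || !(R -> !S)): β-rule — branch into T !T  //  T !(R -> !S).
              branch 1.1.2.1 (add T !T):
                × closes — contains both T and !T.
              branch 1.1.2.2 (add T !(R -> !S)):
                T !(R -> !S): α-rule — add T R, F !S.
                × closes — contains both S and !S.
      branch 1.2 (add T !T):
        × closes — contains both T and !T.
  branch 2 (add T (P || !(T || !T))):
    F !(T || !T): β-rule — branch into T T  //  T !T.
      branch 2.1 (add T T):
        F !(R -> !S): β-rule — branch into F R  //  T !S.
          branch 2.1.1 (add F R):
            T (P || !(T || !T)): β-rule — branch into T P  //  T !(T || !T).
              branch 2.1.1.1 (add T P):
                × closes — contains both P and !P.
              branch 2.1.1.2 (add T !(T || !T)):
                T !(T || !T): α-rule — add F T, F !T.
                × closes — contains both T and !T.
          branch 2.1.2 (add T !S):
            T (P || !(T || !T)): β-rule — branch into T P  //  T !(T || !T).
              branch 2.1.2.1 (add T P):
                × closes — contains both P and !P.
              branch 2.1.2.2 (add T !(T || !T)):
                T !(T || !T): α-rule — add F T, F !T.
                × closes — contains both T and !T.
      branch 2.2 (add T !T):
        × closes — contains both T and !T.
All 10 branches close.
Every branch closed, so the negation is unsatisfiable and the formula is valid.

Valid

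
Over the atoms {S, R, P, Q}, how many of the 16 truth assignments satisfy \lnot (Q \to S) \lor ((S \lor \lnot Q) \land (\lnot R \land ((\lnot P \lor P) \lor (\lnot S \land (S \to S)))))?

10

Initial set: {T (\lnot (Q \to S) \lor ((S \lor \lnot Q) \land (\lnot R \land ((\lnot P \lor P) \lor (\lnot S \land (S \to S))))))}.
T (\lnot (Q \to S) \lor ((S \lor \lnot Q) \land (\lnot R \land ((\lnot P \lor P) \lor (\lnot S \land (S \to S)))))): β-rule — branch into T \lnot (Q \to S)  //  T ((S \lor \lnot Q) \land (\lnot R \land ((\lnot P \lor P) \lor (\lnot S \land (S \to S))))).
  branch 1 (add T \lnot (Q \to S)):
    T \lnot (Q \to S): α-rule — add T Q, F S.
    ○ open, literals {Q=T, S=F}.
  branch 2 (add T ((S \lor \lnot Q) \land (\lnot R \land ((\lnot P \lor P) \lor (\lnot S \land (S \to S)))))):
    T ((S \lor \lnot Q) \land (\lnot R \land ((\lnot P \lor P) \lor (\lnot S \land (S \to S))))): α-rule — add T (S \lor \lnot Q), T (\lnot R \land ((\lnot P \lor P) \lor (\lnot S \land (S \to S)))).
    T (\lnot R \land ((\lnot P \lor P) \lor (\lnot S \land (S \to S)))): α-rule — add T \lnot R, T ((\lnot P \lor P) \lor (\lnot S \land (S \to S))).
    T (S \lor \lnot Q): β-rule — branch into T S  //  T \lnot Q.
      branch 2.1 (add T S):
        T ((\lnot P \lor P) \lor (\lnot S \land (S \to S))): β-rule — branch into T (\lnot P \lor P)  //  T (\lnot S \land (S \to S)).
          branch 2.1.1 (add T (\lnot P \lor P)):
            T (\lnot P \lor P): β-rule — branch into T \lnot P  //  T P.
              branch 2.1.1.1 (add T \lnot P):
                ○ open, literals {P=F, R=F, S=T}.
              branch 2.1.1.2 (add T P):
                ○ open, literals {P=T, R=F, S=T}.
          branch 2.1.2 (add T (\lnot S \land (S \to S))):
            T (\lnot S \land (S \to S)): α-rule — add T \lnot S, T (S \to S).
            × closes — contains both S and \lnot S.
      branch 2.2 (add T \lnot Q):
        T ((\lnot P \lor P) \lor (\lnot S \land (S \to S))): β-rule — branch into T (\lnot P \lor P)  //  T (\lnot S \land (S \to S)).
          branch 2.2.1 (add T (\lnot P \lor P)):
            T (\lnot P \lor P): β-rule — branch into T \lnot P  //  T P.
              branch 2.2.1.1 (add T \lnot P):
                ○ open, literals {P=F, Q=F, R=F}.
              branch 2.2.1.2 (add T P):
                ○ open, literals {P=T, Q=F, R=F}.
          branch 2.2.2 (add T (\lnot S \land (S \to S))):
            T (\lnot S \land (S \to S)): α-rule — add T \lnot S, T (S \to S).
            T (S \to S): β-rule — branch into F S  //  T S.
              branch 2.2.2.1 (add F S):
                ○ open, literals {Q=F, R=F, S=F}.
              branch 2.2.2.2 (add T S):
                × closes — contains both S and \lnot S.
2 branches closed, 6 open.
Each open branch fixes some atoms; the unmentioned ones are free. Counting distinct full assignments: branch {Q=T, S=F} (R, P) contributes 4 new; branch {P=F, R=F, S=T} (Q) contributes 2 new; branch {P=T, R=F, S=T} (Q) contributes 2 new; branch {P=F, Q=F, R=F} (S) contributes 1 new; branch {P=T, Q=F, R=F} (S) contributes 1 new; branch {Q=F, R=F, S=F} (P) contributes 0 new. Total: 10.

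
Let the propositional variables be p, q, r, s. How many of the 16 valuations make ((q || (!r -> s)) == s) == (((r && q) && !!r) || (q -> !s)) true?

8

Initial set: {(((q || (!r -> s)) == s) == (((r && q) && !!r) || (q -> !s)))}.
(((q || (!r -> s)) == s) == (((r && q) && !!r) || (q -> !s))): β-rule — branch into ((q || (!r -> s)) == s), (((r && q) && !!r) || (q -> !s))  //  !((q || (!r -> s)) == s), !(((r && q) && !!r) || (q -> !s)).
  branch 1 (add ((q || (!r -> s)) == s), (((r && q) && !!r) || (q -> !s))):
    ((q || (!r -> s)) == s): β-rule — branch into (q || (!r -> s)), s  //  !(q || (!r -> s)), !s.
      branch 1.1 (add (q || (!r -> s)), s):
        (((r && q) && !!r) || (q -> !s)): β-rule — branch into ((r && q) && !!r)  //  (q -> !s).
          branch 1.1.1 (add ((r && q) && !!r)):
            ((r && q) && !!r): α-rule — add (r && q), !!r.
            (r && q): α-rule — add r, q.
            !!r: drop double negation, giving r.
            (q || (!r -> s)): β-rule — branch into q  //  (!r -> s).
              branch 1.1.1.1 (add q):
                ○ open, literals {q=T, r=T, s=T}.
              branch 1.1.1.2 (add (!r -> s)):
                (!r -> s): β-rule — branch into !!r  //  s.
                  branch 1.1.1.2.1 (add !!r):
                    ○ open, literals {q=T, r=T, s=T}.
                  branch 1.1.1.2.2 (add s):
                    ○ open, literals {q=T, r=T, s=T}.
          branch 1.1.2 (add (q -> !s)):
            (q || (!r -> s)): β-rule — branch into q  //  (!r -> s).
              branch 1.1.2.1 (add q):
                (q -> !s): β-rule — branch into !q  //  !s.
                  branch 1.1.2.1.1 (add !q):
                    × closes — contains both q and !q.
                  branch 1.1.2.1.2 (add !s):
                    × closes — contains both s and !s.
              branch 1.1.2.2 (add (!r -> s)):
                (q -> !s): β-rule — branch into !q  //  !s.
                  branch 1.1.2.2.1 (add !q):
                    (!r -> s): β-rule — branch into !!r  //  s.
                      branch 1.1.2.2.1.1 (add !!r):
                        ○ open, literals {q=F, r=T, s=T}.
                      branch 1.1.2.2.1.2 (add s):
                        ○ open, literals {q=F, s=T}.
                  branch 1.1.2.2.2 (add !s):
                    × closes — contains both s and !s.
      branch 1.2 (add !(q || (!r -> s)), !s):
        !(q || (!r -> s)): α-rule — add !q, !(!r -> s).
        !(!r -> s): α-rule — add !r, !s.
        (((r && q) && !!r) || (q -> !s)): β-rule — branch into ((r && q) && !!r)  //  (q -> !s).
          branch 1.2.1 (add ((r && q) && !!r)):
            ((r && q) && !!r): α-rule — add (r && q), !!r.
            (r && q): α-rule — add r, q.
            × closes — contains both r and !r.
          branch 1.2.2 (add (q -> !s)):
            (q -> !s): β-rule — branch into !q  //  !s.
              branch 1.2.2.1 (add !q):
                ○ open, literals {q=F, r=F, s=F}.
              branch 1.2.2.2 (add !s):
                ○ open, literals {q=F, r=F, s=F}.
  branch 2 (add !((q || (!r -> s)) == s), !(((r && q) && !!r) || (q -> !s))):
    !(((r && q) && !!r) || (q -> !s)): α-rule — add !((r && q) && !!r), !(q -> !s).
    !(q -> !s): α-rule — add q, !!s.
    !((q || (!r -> s)) == s): β-rule — branch into (q || (!r -> s)), !s  //  !(q || (!r -> s)), s.
      branch 2.1 (add (q || (!r -> s)), !s):
        × closes — contains both s and !s.
      branch 2.2 (add !(q || (!r -> s)), s):
        !(q || (!r -> s)): α-rule — add !q, !(!r -> s).
        × closes — contains both q and !q.
6 branches closed, 7 open.
Each open branch fixes some atoms; the unmentioned ones are free. Counting distinct full assignments: branch {q=T, r=T, s=T} (p) contributes 2 new; branch {q=T, r=T, s=T} (p) contributes 0 new; branch {q=T, r=T, s=T} (p) contributes 0 new; branch {q=F, r=T, s=T} (p) contributes 2 new; branch {q=F, s=T} (p, r) contributes 2 new; branch {q=F, r=F, s=F} (p) contributes 2 new; branch {q=F, r=F, s=F} (p) contributes 0 new. Total: 8.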